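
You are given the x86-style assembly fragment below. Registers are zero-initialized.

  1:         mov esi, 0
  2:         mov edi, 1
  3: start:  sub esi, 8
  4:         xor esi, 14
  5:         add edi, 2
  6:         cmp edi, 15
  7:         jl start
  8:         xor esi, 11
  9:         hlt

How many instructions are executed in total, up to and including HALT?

39

after mov esi, 0: esi=0
after mov edi, 1: edi=1
after sub esi, 8: esi=0-8=-8
after xor esi, 14: esi=(-8)^14=-10
after add edi, 2: edi=1+2=3
cmp edi, 15  (cmp 3,15)
jl start: taken
after sub esi, 8: esi=(-10)-8=-18
after xor esi, 14: esi=(-18)^14=-32
after add edi, 2: edi=3+2=5
cmp edi, 15  (cmp 5,15)
jl start: taken
after sub esi, 8: esi=(-32)-8=-40
after xor esi, 14: esi=(-40)^14=-42
after add edi, 2: edi=5+2=7
cmp edi, 15  (cmp 7,15)
jl start: taken
after sub esi, 8: esi=(-42)-8=-50
after xor esi, 14: esi=(-50)^14=-64
after add edi, 2: edi=7+2=9
cmp edi, 15  (cmp 9,15)
jl start: taken
after sub esi, 8: esi=(-64)-8=-72
after xor esi, 14: esi=(-72)^14=-74
after add edi, 2: edi=9+2=11
cmp edi, 15  (cmp 11,15)
jl start: taken
after sub esi, 8: esi=(-74)-8=-82
after xor esi, 14: esi=(-82)^14=-96
after add edi, 2: edi=11+2=13
cmp edi, 15  (cmp 13,15)
jl start: taken
after sub esi, 8: esi=(-96)-8=-104
after xor esi, 14: esi=(-104)^14=-106
after add edi, 2: edi=13+2=15
cmp edi, 15  (cmp 15,15)
jl start: not taken
after xor esi, 11: esi=(-106)^11=-99
halt.
Total executed instructions: 39.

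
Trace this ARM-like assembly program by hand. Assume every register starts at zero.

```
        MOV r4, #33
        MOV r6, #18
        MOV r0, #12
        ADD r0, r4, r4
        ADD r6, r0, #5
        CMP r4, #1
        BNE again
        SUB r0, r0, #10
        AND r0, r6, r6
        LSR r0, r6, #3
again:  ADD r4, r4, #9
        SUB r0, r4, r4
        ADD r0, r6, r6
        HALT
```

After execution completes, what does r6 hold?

71

MOV r4, #33 → r4=33
MOV r6, #18 → r6=18
MOV r0, #12 → r0=12
ADD r0, r4, r4 → r0=33+33=66
ADD r6, r0, #5 → r6=66+5=71
CMP r4, #1  (cmp 33,1)
BNE again: taken
ADD r4, r4, #9 → r4=33+9=42
SUB r0, r4, r4 → r0=42-42=0
ADD r0, r6, r6 → r0=71+71=142
halt.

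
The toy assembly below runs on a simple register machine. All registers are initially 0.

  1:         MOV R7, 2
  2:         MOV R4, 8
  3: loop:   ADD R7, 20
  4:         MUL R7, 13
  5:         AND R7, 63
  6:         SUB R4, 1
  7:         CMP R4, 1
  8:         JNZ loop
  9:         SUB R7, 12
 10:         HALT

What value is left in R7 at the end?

10

after MOV R7, 2: R7=2
after MOV R4, 8: R4=8
after ADD R7, 20: R7=2+20=22
after MUL R7, 13: R7=22*13=286
after AND R7, 63: R7=286&63=30
after SUB R4, 1: R4=8-1=7
CMP R4, 1  (cmp 7,1)
JNZ loop: taken
after ADD R7, 20: R7=30+20=50
after MUL R7, 13: R7=50*13=650
after AND R7, 63: R7=650&63=10
after SUB R4, 1: R4=7-1=6
CMP R4, 1  (cmp 6,1)
JNZ loop: taken
after ADD R7, 20: R7=10+20=30
after MUL R7, 13: R7=30*13=390
after AND R7, 63: R7=390&63=6
after SUB R4, 1: R4=6-1=5
CMP R4, 1  (cmp 5,1)
JNZ loop: taken
after ADD R7, 20: R7=6+20=26
after MUL R7, 13: R7=26*13=338
after AND R7, 63: R7=338&63=18
after SUB R4, 1: R4=5-1=4
CMP R4, 1  (cmp 4,1)
JNZ loop: taken
after ADD R7, 20: R7=18+20=38
after MUL R7, 13: R7=38*13=494
after AND R7, 63: R7=494&63=46
after SUB R4, 1: R4=4-1=3
CMP R4, 1  (cmp 3,1)
JNZ loop: taken
after ADD R7, 20: R7=46+20=66
after MUL R7, 13: R7=66*13=858
after AND R7, 63: R7=858&63=26
after SUB R4, 1: R4=3-1=2
CMP R4, 1  (cmp 2,1)
JNZ loop: taken
after ADD R7, 20: R7=26+20=46
after MUL R7, 13: R7=46*13=598
after AND R7, 63: R7=598&63=22
after SUB R4, 1: R4=2-1=1
CMP R4, 1  (cmp 1,1)
JNZ loop: not taken
after SUB R7, 12: R7=22-12=10
halt.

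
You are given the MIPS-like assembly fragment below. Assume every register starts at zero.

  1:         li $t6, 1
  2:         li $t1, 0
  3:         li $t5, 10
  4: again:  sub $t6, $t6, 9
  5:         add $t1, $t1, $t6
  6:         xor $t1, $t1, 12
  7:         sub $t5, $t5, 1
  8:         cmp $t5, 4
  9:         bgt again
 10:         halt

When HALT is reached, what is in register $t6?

li $t6, 1 → $t6=1
li $t1, 0 → $t1=0
li $t5, 10 → $t5=10
sub $t6, $t6, 9 → $t6=1-9=-8
add $t1, $t1, $t6 → $t1=0+(-8)=-8
xor $t1, $t1, 12 → $t1=(-8)^12=-12
sub $t5, $t5, 1 → $t5=10-1=9
cmp $t5, 4  (cmp 9,4)
bgt again: taken
sub $t6, $t6, 9 → $t6=(-8)-9=-17
add $t1, $t1, $t6 → $t1=(-12)+(-17)=-29
xor $t1, $t1, 12 → $t1=(-29)^12=-17
sub $t5, $t5, 1 → $t5=9-1=8
cmp $t5, 4  (cmp 8,4)
bgt again: taken
sub $t6, $t6, 9 → $t6=(-17)-9=-26
add $t1, $t1, $t6 → $t1=(-17)+(-26)=-43
xor $t1, $t1, 12 → $t1=(-43)^12=-39
sub $t5, $t5, 1 → $t5=8-1=7
cmp $t5, 4  (cmp 7,4)
bgt again: taken
sub $t6, $t6, 9 → $t6=(-26)-9=-35
add $t1, $t1, $t6 → $t1=(-39)+(-35)=-74
xor $t1, $t1, 12 → $t1=(-74)^12=-70
sub $t5, $t5, 1 → $t5=7-1=6
cmp $t5, 4  (cmp 6,4)
bgt again: taken
sub $t6, $t6, 9 → $t6=(-35)-9=-44
add $t1, $t1, $t6 → $t1=(-70)+(-44)=-114
xor $t1, $t1, 12 → $t1=(-114)^12=-126
sub $t5, $t5, 1 → $t5=6-1=5
cmp $t5, 4  (cmp 5,4)
bgt again: taken
sub $t6, $t6, 9 → $t6=(-44)-9=-53
add $t1, $t1, $t6 → $t1=(-126)+(-53)=-179
xor $t1, $t1, 12 → $t1=(-179)^12=-191
sub $t5, $t5, 1 → $t5=5-1=4
cmp $t5, 4  (cmp 4,4)
bgt again: not taken
halt.

-53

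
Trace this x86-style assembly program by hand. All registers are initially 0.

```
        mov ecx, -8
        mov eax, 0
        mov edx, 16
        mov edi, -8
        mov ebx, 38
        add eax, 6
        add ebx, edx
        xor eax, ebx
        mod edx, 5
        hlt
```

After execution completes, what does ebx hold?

after mov ecx, -8: ecx=-8
after mov eax, 0: eax=0
after mov edx, 16: edx=16
after mov edi, -8: edi=-8
after mov ebx, 38: ebx=38
after add eax, 6: eax=0+6=6
after add ebx, edx: ebx=38+16=54
after xor eax, ebx: eax=6^54=48
after mod edx, 5: edx=16%5=1
halt.

54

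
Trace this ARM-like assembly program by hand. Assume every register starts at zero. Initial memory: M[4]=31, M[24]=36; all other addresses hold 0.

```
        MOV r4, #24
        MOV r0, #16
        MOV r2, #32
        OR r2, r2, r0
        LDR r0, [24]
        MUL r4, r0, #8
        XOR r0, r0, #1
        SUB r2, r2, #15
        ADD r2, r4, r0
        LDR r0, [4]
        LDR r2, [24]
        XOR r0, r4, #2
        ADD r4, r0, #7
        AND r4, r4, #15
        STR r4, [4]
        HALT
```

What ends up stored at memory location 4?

MOV r4, #24 → r4=24
MOV r0, #16 → r0=16
MOV r2, #32 → r2=32
OR r2, r2, r0 → r2=32|16=48
LDR r0, [24] → r0=M[24]=36
MUL r4, r0, #8 → r4=36*8=288
XOR r0, r0, #1 → r0=36^1=37
SUB r2, r2, #15 → r2=48-15=33
ADD r2, r4, r0 → r2=288+37=325
LDR r0, [4] → r0=M[4]=31
LDR r2, [24] → r2=M[24]=36
XOR r0, r4, #2 → r0=288^2=290
ADD r4, r0, #7 → r4=290+7=297
AND r4, r4, #15 → r4=297&15=9
STR r4, [4] → M[4]=9
halt.

9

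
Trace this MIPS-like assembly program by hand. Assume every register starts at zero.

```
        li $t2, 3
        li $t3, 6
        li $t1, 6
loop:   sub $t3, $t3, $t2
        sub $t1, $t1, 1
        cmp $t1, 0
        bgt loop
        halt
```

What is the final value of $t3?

-12

after li $t2, 3: $t2=3
after li $t3, 6: $t3=6
after li $t1, 6: $t1=6
after sub $t3, $t3, $t2: $t3=6-3=3
after sub $t1, $t1, 1: $t1=6-1=5
cmp $t1, 0  (cmp 5,0)
bgt loop: taken
after sub $t3, $t3, $t2: $t3=3-3=0
after sub $t1, $t1, 1: $t1=5-1=4
cmp $t1, 0  (cmp 4,0)
bgt loop: taken
after sub $t3, $t3, $t2: $t3=0-3=-3
after sub $t1, $t1, 1: $t1=4-1=3
cmp $t1, 0  (cmp 3,0)
bgt loop: taken
after sub $t3, $t3, $t2: $t3=(-3)-3=-6
after sub $t1, $t1, 1: $t1=3-1=2
cmp $t1, 0  (cmp 2,0)
bgt loop: taken
after sub $t3, $t3, $t2: $t3=(-6)-3=-9
after sub $t1, $t1, 1: $t1=2-1=1
cmp $t1, 0  (cmp 1,0)
bgt loop: taken
after sub $t3, $t3, $t2: $t3=(-9)-3=-12
after sub $t1, $t1, 1: $t1=1-1=0
cmp $t1, 0  (cmp 0,0)
bgt loop: not taken
halt.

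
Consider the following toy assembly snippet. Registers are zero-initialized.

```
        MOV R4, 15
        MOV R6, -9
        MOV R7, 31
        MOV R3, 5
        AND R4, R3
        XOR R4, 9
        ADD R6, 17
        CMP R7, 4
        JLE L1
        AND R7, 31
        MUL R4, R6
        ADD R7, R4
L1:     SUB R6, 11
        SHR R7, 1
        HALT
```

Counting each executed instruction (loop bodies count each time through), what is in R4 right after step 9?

R4=15
R6=-9
R7=31
R3=5
R4=15&5=5
R4=5^9=12
R6=(-9)+17=8
CMP R7, 4  (cmp 31,4)
JLE L1: not taken
After step 9: R4 = 12.

12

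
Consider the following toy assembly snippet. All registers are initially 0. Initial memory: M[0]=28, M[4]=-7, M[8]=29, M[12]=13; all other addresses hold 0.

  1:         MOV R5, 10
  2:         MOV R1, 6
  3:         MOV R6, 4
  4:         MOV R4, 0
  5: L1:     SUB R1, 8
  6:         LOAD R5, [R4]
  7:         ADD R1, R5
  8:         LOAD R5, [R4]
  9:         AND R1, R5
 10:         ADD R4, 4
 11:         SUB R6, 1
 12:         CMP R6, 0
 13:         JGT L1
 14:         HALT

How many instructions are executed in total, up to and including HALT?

R5=10
R1=6
R6=4
R4=0
R1=6-8=-2
R5=M[0]=28
R1=(-2)+28=26
R5=M[0]=28
R1=26&28=24
R4=0+4=4
R6=4-1=3
CMP R6, 0  (cmp 3,0)
JGT L1: taken
R1=24-8=16
R5=M[4]=-7
R1=16+(-7)=9
R5=M[4]=-7
R1=9&(-7)=9
R4=4+4=8
R6=3-1=2
CMP R6, 0  (cmp 2,0)
JGT L1: taken
R1=9-8=1
R5=M[8]=29
R1=1+29=30
R5=M[8]=29
R1=30&29=28
R4=8+4=12
R6=2-1=1
CMP R6, 0  (cmp 1,0)
JGT L1: taken
R1=28-8=20
R5=M[12]=13
R1=20+13=33
R5=M[12]=13
R1=33&13=1
R4=12+4=16
R6=1-1=0
CMP R6, 0  (cmp 0,0)
JGT L1: not taken
halt.
Total executed instructions: 41.

41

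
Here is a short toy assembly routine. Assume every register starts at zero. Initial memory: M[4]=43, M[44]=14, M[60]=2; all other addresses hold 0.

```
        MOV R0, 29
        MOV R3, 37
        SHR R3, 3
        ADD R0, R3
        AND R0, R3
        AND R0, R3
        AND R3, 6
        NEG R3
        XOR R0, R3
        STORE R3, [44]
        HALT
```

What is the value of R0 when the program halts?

-4

MOV R0, 29 → R0=29
MOV R3, 37 → R3=37
SHR R3, 3 → R3=37>>3=4
ADD R0, R3 → R0=29+4=33
AND R0, R3 → R0=33&4=0
AND R0, R3 → R0=0&4=0
AND R3, 6 → R3=4&6=4
NEG R3 → R3=-(4)=-4
XOR R0, R3 → R0=0^(-4)=-4
STORE R3, [44] → M[44]=-4
halt.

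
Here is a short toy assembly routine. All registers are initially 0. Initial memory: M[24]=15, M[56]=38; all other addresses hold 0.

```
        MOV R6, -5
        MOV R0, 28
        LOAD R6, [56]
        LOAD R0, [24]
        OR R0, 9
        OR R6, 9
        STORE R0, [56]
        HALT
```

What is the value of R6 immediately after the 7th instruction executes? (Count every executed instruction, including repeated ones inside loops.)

R6=-5
R0=28
R6=M[56]=38
R0=M[24]=15
R0=15|9=15
R6=38|9=47
STORE R0, [56] → M[56]=15
After step 7: R6 = 47.

47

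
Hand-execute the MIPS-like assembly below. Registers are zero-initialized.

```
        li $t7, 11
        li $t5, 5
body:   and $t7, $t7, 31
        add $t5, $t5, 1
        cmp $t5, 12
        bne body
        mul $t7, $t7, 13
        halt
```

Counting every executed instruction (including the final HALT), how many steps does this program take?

32

$t7=11
$t5=5
$t7=11&31=11
$t5=5+1=6
cmp $t5, 12  (cmp 6,12)
bne body: taken
$t7=11&31=11
$t5=6+1=7
cmp $t5, 12  (cmp 7,12)
bne body: taken
$t7=11&31=11
$t5=7+1=8
cmp $t5, 12  (cmp 8,12)
bne body: taken
$t7=11&31=11
$t5=8+1=9
cmp $t5, 12  (cmp 9,12)
bne body: taken
$t7=11&31=11
$t5=9+1=10
cmp $t5, 12  (cmp 10,12)
bne body: taken
$t7=11&31=11
$t5=10+1=11
cmp $t5, 12  (cmp 11,12)
bne body: taken
$t7=11&31=11
$t5=11+1=12
cmp $t5, 12  (cmp 12,12)
bne body: not taken
$t7=11*13=143
halt.
Total executed instructions: 32.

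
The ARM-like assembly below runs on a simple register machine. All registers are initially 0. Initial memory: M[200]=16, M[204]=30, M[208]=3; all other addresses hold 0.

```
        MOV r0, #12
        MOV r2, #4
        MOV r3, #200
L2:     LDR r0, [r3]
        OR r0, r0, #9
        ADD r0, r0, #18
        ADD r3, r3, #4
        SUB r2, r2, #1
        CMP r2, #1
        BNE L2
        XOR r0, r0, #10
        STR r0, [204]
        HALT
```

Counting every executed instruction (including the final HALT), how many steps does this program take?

after MOV r0, #12: r0=12
after MOV r2, #4: r2=4
after MOV r3, #200: r3=200
after LDR r0, [r3]: r0=M[200]=16
after OR r0, r0, #9: r0=16|9=25
after ADD r0, r0, #18: r0=25+18=43
after ADD r3, r3, #4: r3=200+4=204
after SUB r2, r2, #1: r2=4-1=3
CMP r2, #1  (cmp 3,1)
BNE L2: taken
after LDR r0, [r3]: r0=M[204]=30
after OR r0, r0, #9: r0=30|9=31
after ADD r0, r0, #18: r0=31+18=49
after ADD r3, r3, #4: r3=204+4=208
after SUB r2, r2, #1: r2=3-1=2
CMP r2, #1  (cmp 2,1)
BNE L2: taken
after LDR r0, [r3]: r0=M[208]=3
after OR r0, r0, #9: r0=3|9=11
after ADD r0, r0, #18: r0=11+18=29
after ADD r3, r3, #4: r3=208+4=212
after SUB r2, r2, #1: r2=2-1=1
CMP r2, #1  (cmp 1,1)
BNE L2: not taken
after XOR r0, r0, #10: r0=29^10=23
STR r0, [204] → M[204]=23
halt.
Total executed instructions: 27.

27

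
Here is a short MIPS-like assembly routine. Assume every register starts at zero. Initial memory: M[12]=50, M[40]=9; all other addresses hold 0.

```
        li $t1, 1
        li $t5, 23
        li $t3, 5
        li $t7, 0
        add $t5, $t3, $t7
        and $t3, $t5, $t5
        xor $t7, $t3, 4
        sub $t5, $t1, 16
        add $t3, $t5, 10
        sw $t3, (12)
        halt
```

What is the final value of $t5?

-15

$t1=1
$t5=23
$t3=5
$t7=0
$t5=5+0=5
$t3=5&5=5
$t7=5^4=1
$t5=1-16=-15
$t3=(-15)+10=-5
sw $t3, (12) → M[12]=-5
halt.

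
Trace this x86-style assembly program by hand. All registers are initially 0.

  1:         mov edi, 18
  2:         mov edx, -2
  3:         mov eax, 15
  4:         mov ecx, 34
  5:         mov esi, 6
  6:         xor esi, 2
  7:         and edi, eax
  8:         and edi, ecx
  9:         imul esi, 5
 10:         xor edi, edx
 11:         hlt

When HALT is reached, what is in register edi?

-4

mov edi, 18 → edi=18
mov edx, -2 → edx=-2
mov eax, 15 → eax=15
mov ecx, 34 → ecx=34
mov esi, 6 → esi=6
xor esi, 2 → esi=6^2=4
and edi, eax → edi=18&15=2
and edi, ecx → edi=2&34=2
imul esi, 5 → esi=4*5=20
xor edi, edx → edi=2^(-2)=-4
halt.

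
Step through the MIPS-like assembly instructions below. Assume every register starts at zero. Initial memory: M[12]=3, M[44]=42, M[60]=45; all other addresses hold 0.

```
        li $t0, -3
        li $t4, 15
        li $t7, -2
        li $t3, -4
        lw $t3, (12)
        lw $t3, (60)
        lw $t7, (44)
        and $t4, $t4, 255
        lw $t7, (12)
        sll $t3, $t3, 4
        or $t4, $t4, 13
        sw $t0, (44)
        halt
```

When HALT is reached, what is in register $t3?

720

$t0=-3
$t4=15
$t7=-2
$t3=-4
$t3=M[12]=3
$t3=M[60]=45
$t7=M[44]=42
$t4=15&255=15
$t7=M[12]=3
$t3=45<<4=720
$t4=15|13=15
sw $t0, (44) → M[44]=-3
halt.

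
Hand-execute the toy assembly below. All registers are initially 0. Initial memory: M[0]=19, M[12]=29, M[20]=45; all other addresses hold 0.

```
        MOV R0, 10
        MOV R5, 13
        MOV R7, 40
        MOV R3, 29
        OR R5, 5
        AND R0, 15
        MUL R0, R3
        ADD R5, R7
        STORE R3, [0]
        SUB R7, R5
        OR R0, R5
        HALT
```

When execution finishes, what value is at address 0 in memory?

29

MOV R0, 10 → R0=10
MOV R5, 13 → R5=13
MOV R7, 40 → R7=40
MOV R3, 29 → R3=29
OR R5, 5 → R5=13|5=13
AND R0, 15 → R0=10&15=10
MUL R0, R3 → R0=10*29=290
ADD R5, R7 → R5=13+40=53
STORE R3, [0] → M[0]=29
SUB R7, R5 → R7=40-53=-13
OR R0, R5 → R0=290|53=311
halt.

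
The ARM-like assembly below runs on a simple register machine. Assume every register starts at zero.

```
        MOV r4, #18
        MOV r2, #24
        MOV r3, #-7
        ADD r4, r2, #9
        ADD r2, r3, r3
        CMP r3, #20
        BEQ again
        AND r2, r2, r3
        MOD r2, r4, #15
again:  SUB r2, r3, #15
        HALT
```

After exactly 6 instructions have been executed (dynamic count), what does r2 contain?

-14

after MOV r4, #18: r4=18
after MOV r2, #24: r2=24
after MOV r3, #-7: r3=-7
after ADD r4, r2, #9: r4=24+9=33
after ADD r2, r3, r3: r2=(-7)+(-7)=-14
CMP r3, #20  (cmp -7,20)
After step 6: r2 = -14.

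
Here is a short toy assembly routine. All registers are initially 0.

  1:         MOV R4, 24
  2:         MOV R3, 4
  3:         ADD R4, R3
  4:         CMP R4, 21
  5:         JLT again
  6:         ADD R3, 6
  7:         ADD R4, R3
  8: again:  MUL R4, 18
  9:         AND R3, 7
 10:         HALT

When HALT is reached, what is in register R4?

MOV R4, 24 → R4=24
MOV R3, 4 → R3=4
ADD R4, R3 → R4=24+4=28
CMP R4, 21  (cmp 28,21)
JLT again: not taken
ADD R3, 6 → R3=4+6=10
ADD R4, R3 → R4=28+10=38
MUL R4, 18 → R4=38*18=684
AND R3, 7 → R3=10&7=2
halt.

684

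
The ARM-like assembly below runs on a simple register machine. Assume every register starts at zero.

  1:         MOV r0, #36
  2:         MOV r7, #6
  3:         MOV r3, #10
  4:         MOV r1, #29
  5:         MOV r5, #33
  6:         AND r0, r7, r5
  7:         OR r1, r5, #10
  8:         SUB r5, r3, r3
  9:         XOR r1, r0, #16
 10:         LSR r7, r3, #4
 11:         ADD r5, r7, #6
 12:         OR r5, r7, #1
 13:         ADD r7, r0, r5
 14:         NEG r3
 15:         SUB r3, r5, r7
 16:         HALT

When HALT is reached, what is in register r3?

0

r0=36
r7=6
r3=10
r1=29
r5=33
r0=6&33=0
r1=33|10=43
r5=10-10=0
r1=0^16=16
r7=10>>4=0
r5=0+6=6
r5=0|1=1
r7=0+1=1
r3=-(10)=-10
r3=1-1=0
halt.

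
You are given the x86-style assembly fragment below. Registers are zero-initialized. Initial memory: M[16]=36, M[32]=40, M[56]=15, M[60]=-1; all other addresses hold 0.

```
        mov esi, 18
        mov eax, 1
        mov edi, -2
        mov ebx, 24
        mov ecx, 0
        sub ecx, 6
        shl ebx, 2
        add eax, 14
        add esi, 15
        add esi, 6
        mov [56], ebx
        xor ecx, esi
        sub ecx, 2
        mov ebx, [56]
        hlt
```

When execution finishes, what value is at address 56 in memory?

esi=18
eax=1
edi=-2
ebx=24
ecx=0
ecx=0-6=-6
ebx=24<<2=96
eax=1+14=15
esi=18+15=33
esi=33+6=39
mov [56], ebx → M[56]=96
ecx=(-6)^39=-35
ecx=(-35)-2=-37
ebx=M[56]=96
halt.

96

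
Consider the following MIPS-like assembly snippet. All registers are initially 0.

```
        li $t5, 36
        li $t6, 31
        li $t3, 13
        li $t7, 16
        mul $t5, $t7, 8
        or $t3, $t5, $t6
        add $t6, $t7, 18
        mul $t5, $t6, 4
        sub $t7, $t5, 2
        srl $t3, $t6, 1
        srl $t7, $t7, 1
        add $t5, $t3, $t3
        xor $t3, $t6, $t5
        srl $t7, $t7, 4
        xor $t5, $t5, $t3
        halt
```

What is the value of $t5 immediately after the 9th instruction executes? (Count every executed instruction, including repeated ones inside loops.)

li $t5, 36 → $t5=36
li $t6, 31 → $t6=31
li $t3, 13 → $t3=13
li $t7, 16 → $t7=16
mul $t5, $t7, 8 → $t5=16*8=128
or $t3, $t5, $t6 → $t3=128|31=159
add $t6, $t7, 18 → $t6=16+18=34
mul $t5, $t6, 4 → $t5=34*4=136
sub $t7, $t5, 2 → $t7=136-2=134
After step 9: $t5 = 136.

136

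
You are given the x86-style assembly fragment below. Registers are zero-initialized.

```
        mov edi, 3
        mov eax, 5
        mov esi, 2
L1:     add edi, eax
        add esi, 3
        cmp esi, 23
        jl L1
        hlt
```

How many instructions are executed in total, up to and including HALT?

32

edi=3
eax=5
esi=2
edi=3+5=8
esi=2+3=5
cmp esi, 23  (cmp 5,23)
jl L1: taken
edi=8+5=13
esi=5+3=8
cmp esi, 23  (cmp 8,23)
jl L1: taken
edi=13+5=18
esi=8+3=11
cmp esi, 23  (cmp 11,23)
jl L1: taken
edi=18+5=23
esi=11+3=14
cmp esi, 23  (cmp 14,23)
jl L1: taken
edi=23+5=28
esi=14+3=17
cmp esi, 23  (cmp 17,23)
jl L1: taken
edi=28+5=33
esi=17+3=20
cmp esi, 23  (cmp 20,23)
jl L1: taken
edi=33+5=38
esi=20+3=23
cmp esi, 23  (cmp 23,23)
jl L1: not taken
halt.
Total executed instructions: 32.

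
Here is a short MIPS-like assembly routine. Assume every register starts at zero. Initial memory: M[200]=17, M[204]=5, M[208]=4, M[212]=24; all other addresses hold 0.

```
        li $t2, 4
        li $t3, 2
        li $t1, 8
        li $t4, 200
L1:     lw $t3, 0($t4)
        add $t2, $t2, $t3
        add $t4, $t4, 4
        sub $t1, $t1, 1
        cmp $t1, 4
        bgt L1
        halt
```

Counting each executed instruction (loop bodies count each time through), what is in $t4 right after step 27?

216

after li $t2, 4: $t2=4
after li $t3, 2: $t3=2
after li $t1, 8: $t1=8
after li $t4, 200: $t4=200
after lw $t3, 0($t4): $t3=M[200]=17
after add $t2, $t2, $t3: $t2=4+17=21
after add $t4, $t4, 4: $t4=200+4=204
after sub $t1, $t1, 1: $t1=8-1=7
cmp $t1, 4  (cmp 7,4)
bgt L1: taken
after lw $t3, 0($t4): $t3=M[204]=5
after add $t2, $t2, $t3: $t2=21+5=26
after add $t4, $t4, 4: $t4=204+4=208
after sub $t1, $t1, 1: $t1=7-1=6
cmp $t1, 4  (cmp 6,4)
bgt L1: taken
after lw $t3, 0($t4): $t3=M[208]=4
after add $t2, $t2, $t3: $t2=26+4=30
after add $t4, $t4, 4: $t4=208+4=212
after sub $t1, $t1, 1: $t1=6-1=5
cmp $t1, 4  (cmp 5,4)
bgt L1: taken
after lw $t3, 0($t4): $t3=M[212]=24
after add $t2, $t2, $t3: $t2=30+24=54
after add $t4, $t4, 4: $t4=212+4=216
after sub $t1, $t1, 1: $t1=5-1=4
cmp $t1, 4  (cmp 4,4)
After step 27: $t4 = 216.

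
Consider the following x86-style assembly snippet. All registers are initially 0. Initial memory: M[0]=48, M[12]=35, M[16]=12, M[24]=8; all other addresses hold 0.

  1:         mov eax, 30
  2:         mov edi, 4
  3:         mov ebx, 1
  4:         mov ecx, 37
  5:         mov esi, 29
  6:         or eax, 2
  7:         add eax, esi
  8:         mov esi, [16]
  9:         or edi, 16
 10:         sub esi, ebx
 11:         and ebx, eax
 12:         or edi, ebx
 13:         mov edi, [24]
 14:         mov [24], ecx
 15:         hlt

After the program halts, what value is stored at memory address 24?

after mov eax, 30: eax=30
after mov edi, 4: edi=4
after mov ebx, 1: ebx=1
after mov ecx, 37: ecx=37
after mov esi, 29: esi=29
after or eax, 2: eax=30|2=30
after add eax, esi: eax=30+29=59
after mov esi, [16]: esi=M[16]=12
after or edi, 16: edi=4|16=20
after sub esi, ebx: esi=12-1=11
after and ebx, eax: ebx=1&59=1
after or edi, ebx: edi=20|1=21
after mov edi, [24]: edi=M[24]=8
mov [24], ecx → M[24]=37
halt.

37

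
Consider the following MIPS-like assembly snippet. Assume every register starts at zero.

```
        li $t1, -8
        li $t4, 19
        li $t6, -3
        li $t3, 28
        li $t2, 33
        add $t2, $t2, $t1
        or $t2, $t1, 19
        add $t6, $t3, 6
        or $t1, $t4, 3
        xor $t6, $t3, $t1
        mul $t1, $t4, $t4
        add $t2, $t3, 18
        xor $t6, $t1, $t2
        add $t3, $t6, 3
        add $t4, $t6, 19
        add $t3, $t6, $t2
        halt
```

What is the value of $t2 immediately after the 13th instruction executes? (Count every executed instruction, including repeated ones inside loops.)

46

li $t1, -8 → $t1=-8
li $t4, 19 → $t4=19
li $t6, -3 → $t6=-3
li $t3, 28 → $t3=28
li $t2, 33 → $t2=33
add $t2, $t2, $t1 → $t2=33+(-8)=25
or $t2, $t1, 19 → $t2=(-8)|19=-5
add $t6, $t3, 6 → $t6=28+6=34
or $t1, $t4, 3 → $t1=19|3=19
xor $t6, $t3, $t1 → $t6=28^19=15
mul $t1, $t4, $t4 → $t1=19*19=361
add $t2, $t3, 18 → $t2=28+18=46
xor $t6, $t1, $t2 → $t6=361^46=327
After step 13: $t2 = 46.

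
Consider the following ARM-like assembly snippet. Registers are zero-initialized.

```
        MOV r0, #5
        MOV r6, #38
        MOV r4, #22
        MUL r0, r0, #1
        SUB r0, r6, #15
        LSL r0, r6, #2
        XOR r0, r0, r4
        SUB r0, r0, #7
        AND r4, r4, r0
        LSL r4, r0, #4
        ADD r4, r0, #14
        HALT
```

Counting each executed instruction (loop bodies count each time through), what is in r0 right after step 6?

152

r0=5
r6=38
r4=22
r0=5*1=5
r0=38-15=23
r0=38<<2=152
After step 6: r0 = 152.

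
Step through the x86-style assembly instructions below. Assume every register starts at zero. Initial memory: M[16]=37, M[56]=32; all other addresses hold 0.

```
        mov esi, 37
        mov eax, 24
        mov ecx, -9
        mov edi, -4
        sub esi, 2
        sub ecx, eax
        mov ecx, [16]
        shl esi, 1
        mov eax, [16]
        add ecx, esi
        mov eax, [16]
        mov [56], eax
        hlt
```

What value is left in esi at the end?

mov esi, 37 → esi=37
mov eax, 24 → eax=24
mov ecx, -9 → ecx=-9
mov edi, -4 → edi=-4
sub esi, 2 → esi=37-2=35
sub ecx, eax → ecx=(-9)-24=-33
mov ecx, [16] → ecx=M[16]=37
shl esi, 1 → esi=35<<1=70
mov eax, [16] → eax=M[16]=37
add ecx, esi → ecx=37+70=107
mov eax, [16] → eax=M[16]=37
mov [56], eax → M[56]=37
halt.

70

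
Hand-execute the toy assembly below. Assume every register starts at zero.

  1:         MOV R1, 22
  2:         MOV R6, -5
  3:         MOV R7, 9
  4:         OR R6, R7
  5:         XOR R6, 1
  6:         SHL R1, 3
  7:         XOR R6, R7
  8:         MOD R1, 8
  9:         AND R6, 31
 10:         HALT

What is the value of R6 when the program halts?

19

MOV R1, 22 → R1=22
MOV R6, -5 → R6=-5
MOV R7, 9 → R7=9
OR R6, R7 → R6=(-5)|9=-5
XOR R6, 1 → R6=(-5)^1=-6
SHL R1, 3 → R1=22<<3=176
XOR R6, R7 → R6=(-6)^9=-13
MOD R1, 8 → R1=176%8=0
AND R6, 31 → R6=(-13)&31=19
halt.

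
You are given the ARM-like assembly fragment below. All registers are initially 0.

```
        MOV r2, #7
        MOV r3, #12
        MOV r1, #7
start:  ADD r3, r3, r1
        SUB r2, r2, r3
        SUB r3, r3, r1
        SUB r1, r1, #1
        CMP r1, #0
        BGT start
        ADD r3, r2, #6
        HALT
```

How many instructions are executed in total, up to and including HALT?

r2=7
r3=12
r1=7
r3=12+7=19
r2=7-19=-12
r3=19-7=12
r1=7-1=6
CMP r1, #0  (cmp 6,0)
BGT start: taken
r3=12+6=18
r2=(-12)-18=-30
r3=18-6=12
r1=6-1=5
CMP r1, #0  (cmp 5,0)
BGT start: taken
r3=12+5=17
r2=(-30)-17=-47
r3=17-5=12
r1=5-1=4
CMP r1, #0  (cmp 4,0)
BGT start: taken
r3=12+4=16
r2=(-47)-16=-63
r3=16-4=12
r1=4-1=3
CMP r1, #0  (cmp 3,0)
BGT start: taken
r3=12+3=15
r2=(-63)-15=-78
r3=15-3=12
r1=3-1=2
CMP r1, #0  (cmp 2,0)
BGT start: taken
r3=12+2=14
r2=(-78)-14=-92
r3=14-2=12
r1=2-1=1
CMP r1, #0  (cmp 1,0)
BGT start: taken
r3=12+1=13
r2=(-92)-13=-105
r3=13-1=12
r1=1-1=0
CMP r1, #0  (cmp 0,0)
BGT start: not taken
r3=(-105)+6=-99
halt.
Total executed instructions: 47.

47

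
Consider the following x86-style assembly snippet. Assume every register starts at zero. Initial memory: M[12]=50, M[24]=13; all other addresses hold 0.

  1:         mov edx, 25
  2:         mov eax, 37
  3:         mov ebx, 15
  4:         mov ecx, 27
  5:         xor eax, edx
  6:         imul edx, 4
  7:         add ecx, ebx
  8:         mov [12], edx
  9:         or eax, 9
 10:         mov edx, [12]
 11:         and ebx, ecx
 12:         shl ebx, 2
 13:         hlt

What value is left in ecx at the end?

edx=25
eax=37
ebx=15
ecx=27
eax=37^25=60
edx=25*4=100
ecx=27+15=42
mov [12], edx → M[12]=100
eax=60|9=61
edx=M[12]=100
ebx=15&42=10
ebx=10<<2=40
halt.

42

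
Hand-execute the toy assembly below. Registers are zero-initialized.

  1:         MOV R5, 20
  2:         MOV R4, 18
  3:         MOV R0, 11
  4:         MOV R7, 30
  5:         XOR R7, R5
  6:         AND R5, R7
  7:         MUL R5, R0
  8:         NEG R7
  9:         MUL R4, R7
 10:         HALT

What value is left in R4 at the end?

-180

R5=20
R4=18
R0=11
R7=30
R7=30^20=10
R5=20&10=0
R5=0*11=0
R7=-(10)=-10
R4=18*(-10)=-180
halt.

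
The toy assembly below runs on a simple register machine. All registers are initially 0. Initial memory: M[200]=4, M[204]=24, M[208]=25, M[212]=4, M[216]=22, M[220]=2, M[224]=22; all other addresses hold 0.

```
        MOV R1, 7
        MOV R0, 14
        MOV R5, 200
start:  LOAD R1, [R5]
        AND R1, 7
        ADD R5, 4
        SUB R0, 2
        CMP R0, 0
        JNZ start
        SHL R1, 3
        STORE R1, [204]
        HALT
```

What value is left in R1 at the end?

R1=7
R0=14
R5=200
R1=M[200]=4
R1=4&7=4
R5=200+4=204
R0=14-2=12
CMP R0, 0  (cmp 12,0)
JNZ start: taken
R1=M[204]=24
R1=24&7=0
R5=204+4=208
R0=12-2=10
CMP R0, 0  (cmp 10,0)
JNZ start: taken
R1=M[208]=25
R1=25&7=1
R5=208+4=212
R0=10-2=8
CMP R0, 0  (cmp 8,0)
JNZ start: taken
R1=M[212]=4
R1=4&7=4
R5=212+4=216
R0=8-2=6
CMP R0, 0  (cmp 6,0)
JNZ start: taken
R1=M[216]=22
R1=22&7=6
R5=216+4=220
R0=6-2=4
CMP R0, 0  (cmp 4,0)
JNZ start: taken
R1=M[220]=2
R1=2&7=2
R5=220+4=224
R0=4-2=2
CMP R0, 0  (cmp 2,0)
JNZ start: taken
R1=M[224]=22
R1=22&7=6
R5=224+4=228
R0=2-2=0
CMP R0, 0  (cmp 0,0)
JNZ start: not taken
R1=6<<3=48
STORE R1, [204] → M[204]=48
halt.

48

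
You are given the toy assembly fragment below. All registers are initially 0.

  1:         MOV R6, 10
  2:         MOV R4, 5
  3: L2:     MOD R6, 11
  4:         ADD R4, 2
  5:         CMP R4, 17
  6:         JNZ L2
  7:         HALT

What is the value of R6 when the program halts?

10

R6=10
R4=5
R6=10%11=10
R4=5+2=7
CMP R4, 17  (cmp 7,17)
JNZ L2: taken
R6=10%11=10
R4=7+2=9
CMP R4, 17  (cmp 9,17)
JNZ L2: taken
R6=10%11=10
R4=9+2=11
CMP R4, 17  (cmp 11,17)
JNZ L2: taken
R6=10%11=10
R4=11+2=13
CMP R4, 17  (cmp 13,17)
JNZ L2: taken
R6=10%11=10
R4=13+2=15
CMP R4, 17  (cmp 15,17)
JNZ L2: taken
R6=10%11=10
R4=15+2=17
CMP R4, 17  (cmp 17,17)
JNZ L2: not taken
halt.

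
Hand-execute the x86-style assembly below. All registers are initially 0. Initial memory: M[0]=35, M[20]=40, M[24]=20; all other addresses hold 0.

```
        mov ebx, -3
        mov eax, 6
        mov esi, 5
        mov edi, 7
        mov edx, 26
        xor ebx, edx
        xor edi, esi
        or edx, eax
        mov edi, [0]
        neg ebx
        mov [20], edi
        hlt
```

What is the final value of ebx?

mov ebx, -3 → ebx=-3
mov eax, 6 → eax=6
mov esi, 5 → esi=5
mov edi, 7 → edi=7
mov edx, 26 → edx=26
xor ebx, edx → ebx=(-3)^26=-25
xor edi, esi → edi=7^5=2
or edx, eax → edx=26|6=30
mov edi, [0] → edi=M[0]=35
neg ebx → ebx=-(-25)=25
mov [20], edi → M[20]=35
halt.

25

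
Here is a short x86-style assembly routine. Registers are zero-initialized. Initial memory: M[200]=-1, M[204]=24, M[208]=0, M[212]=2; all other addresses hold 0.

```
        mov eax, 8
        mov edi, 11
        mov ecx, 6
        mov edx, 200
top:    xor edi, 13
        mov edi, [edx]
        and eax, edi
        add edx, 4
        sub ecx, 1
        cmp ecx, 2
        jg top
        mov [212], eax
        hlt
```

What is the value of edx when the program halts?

216

after mov eax, 8: eax=8
after mov edi, 11: edi=11
after mov ecx, 6: ecx=6
after mov edx, 200: edx=200
after xor edi, 13: edi=11^13=6
after mov edi, [edx]: edi=M[200]=-1
after and eax, edi: eax=8&(-1)=8
after add edx, 4: edx=200+4=204
after sub ecx, 1: ecx=6-1=5
cmp ecx, 2  (cmp 5,2)
jg top: taken
after xor edi, 13: edi=(-1)^13=-14
after mov edi, [edx]: edi=M[204]=24
after and eax, edi: eax=8&24=8
after add edx, 4: edx=204+4=208
after sub ecx, 1: ecx=5-1=4
cmp ecx, 2  (cmp 4,2)
jg top: taken
after xor edi, 13: edi=24^13=21
after mov edi, [edx]: edi=M[208]=0
after and eax, edi: eax=8&0=0
after add edx, 4: edx=208+4=212
after sub ecx, 1: ecx=4-1=3
cmp ecx, 2  (cmp 3,2)
jg top: taken
after xor edi, 13: edi=0^13=13
after mov edi, [edx]: edi=M[212]=2
after and eax, edi: eax=0&2=0
after add edx, 4: edx=212+4=216
after sub ecx, 1: ecx=3-1=2
cmp ecx, 2  (cmp 2,2)
jg top: not taken
mov [212], eax → M[212]=0
halt.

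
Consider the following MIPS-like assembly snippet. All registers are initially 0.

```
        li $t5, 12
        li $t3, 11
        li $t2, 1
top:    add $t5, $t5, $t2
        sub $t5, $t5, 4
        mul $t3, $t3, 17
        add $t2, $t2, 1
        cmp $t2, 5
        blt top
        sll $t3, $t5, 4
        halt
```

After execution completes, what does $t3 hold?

$t5=12
$t3=11
$t2=1
$t5=12+1=13
$t5=13-4=9
$t3=11*17=187
$t2=1+1=2
cmp $t2, 5  (cmp 2,5)
blt top: taken
$t5=9+2=11
$t5=11-4=7
$t3=187*17=3179
$t2=2+1=3
cmp $t2, 5  (cmp 3,5)
blt top: taken
$t5=7+3=10
$t5=10-4=6
$t3=3179*17=54043
$t2=3+1=4
cmp $t2, 5  (cmp 4,5)
blt top: taken
$t5=6+4=10
$t5=10-4=6
$t3=54043*17=918731
$t2=4+1=5
cmp $t2, 5  (cmp 5,5)
blt top: not taken
$t3=6<<4=96
halt.

96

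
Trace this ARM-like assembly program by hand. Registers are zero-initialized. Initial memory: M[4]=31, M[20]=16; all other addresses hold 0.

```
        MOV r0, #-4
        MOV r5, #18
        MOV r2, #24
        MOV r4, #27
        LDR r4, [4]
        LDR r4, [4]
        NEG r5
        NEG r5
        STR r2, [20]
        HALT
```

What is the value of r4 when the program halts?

31

after MOV r0, #-4: r0=-4
after MOV r5, #18: r5=18
after MOV r2, #24: r2=24
after MOV r4, #27: r4=27
after LDR r4, [4]: r4=M[4]=31
after LDR r4, [4]: r4=M[4]=31
after NEG r5: r5=-(18)=-18
after NEG r5: r5=-(-18)=18
STR r2, [20] → M[20]=24
halt.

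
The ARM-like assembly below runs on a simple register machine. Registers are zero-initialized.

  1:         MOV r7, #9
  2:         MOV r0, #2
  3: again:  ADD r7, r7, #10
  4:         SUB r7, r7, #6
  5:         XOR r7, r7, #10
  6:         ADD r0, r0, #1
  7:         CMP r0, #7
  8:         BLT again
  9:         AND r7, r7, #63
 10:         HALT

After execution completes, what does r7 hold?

MOV r7, #9 → r7=9
MOV r0, #2 → r0=2
ADD r7, r7, #10 → r7=9+10=19
SUB r7, r7, #6 → r7=19-6=13
XOR r7, r7, #10 → r7=13^10=7
ADD r0, r0, #1 → r0=2+1=3
CMP r0, #7  (cmp 3,7)
BLT again: taken
ADD r7, r7, #10 → r7=7+10=17
SUB r7, r7, #6 → r7=17-6=11
XOR r7, r7, #10 → r7=11^10=1
ADD r0, r0, #1 → r0=3+1=4
CMP r0, #7  (cmp 4,7)
BLT again: taken
ADD r7, r7, #10 → r7=1+10=11
SUB r7, r7, #6 → r7=11-6=5
XOR r7, r7, #10 → r7=5^10=15
ADD r0, r0, #1 → r0=4+1=5
CMP r0, #7  (cmp 5,7)
BLT again: taken
ADD r7, r7, #10 → r7=15+10=25
SUB r7, r7, #6 → r7=25-6=19
XOR r7, r7, #10 → r7=19^10=25
ADD r0, r0, #1 → r0=5+1=6
CMP r0, #7  (cmp 6,7)
BLT again: taken
ADD r7, r7, #10 → r7=25+10=35
SUB r7, r7, #6 → r7=35-6=29
XOR r7, r7, #10 → r7=29^10=23
ADD r0, r0, #1 → r0=6+1=7
CMP r0, #7  (cmp 7,7)
BLT again: not taken
AND r7, r7, #63 → r7=23&63=23
halt.

23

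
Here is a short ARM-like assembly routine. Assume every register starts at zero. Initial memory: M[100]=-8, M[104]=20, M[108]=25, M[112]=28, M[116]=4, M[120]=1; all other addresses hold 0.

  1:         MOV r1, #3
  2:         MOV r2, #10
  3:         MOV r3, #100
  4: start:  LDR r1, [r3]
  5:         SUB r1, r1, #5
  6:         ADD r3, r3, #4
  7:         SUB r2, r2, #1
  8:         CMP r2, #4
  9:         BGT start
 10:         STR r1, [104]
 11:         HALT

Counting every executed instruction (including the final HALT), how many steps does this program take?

41

r1=3
r2=10
r3=100
r1=M[100]=-8
r1=(-8)-5=-13
r3=100+4=104
r2=10-1=9
CMP r2, #4  (cmp 9,4)
BGT start: taken
r1=M[104]=20
r1=20-5=15
r3=104+4=108
r2=9-1=8
CMP r2, #4  (cmp 8,4)
BGT start: taken
r1=M[108]=25
r1=25-5=20
r3=108+4=112
r2=8-1=7
CMP r2, #4  (cmp 7,4)
BGT start: taken
r1=M[112]=28
r1=28-5=23
r3=112+4=116
r2=7-1=6
CMP r2, #4  (cmp 6,4)
BGT start: taken
r1=M[116]=4
r1=4-5=-1
r3=116+4=120
r2=6-1=5
CMP r2, #4  (cmp 5,4)
BGT start: taken
r1=M[120]=1
r1=1-5=-4
r3=120+4=124
r2=5-1=4
CMP r2, #4  (cmp 4,4)
BGT start: not taken
STR r1, [104] → M[104]=-4
halt.
Total executed instructions: 41.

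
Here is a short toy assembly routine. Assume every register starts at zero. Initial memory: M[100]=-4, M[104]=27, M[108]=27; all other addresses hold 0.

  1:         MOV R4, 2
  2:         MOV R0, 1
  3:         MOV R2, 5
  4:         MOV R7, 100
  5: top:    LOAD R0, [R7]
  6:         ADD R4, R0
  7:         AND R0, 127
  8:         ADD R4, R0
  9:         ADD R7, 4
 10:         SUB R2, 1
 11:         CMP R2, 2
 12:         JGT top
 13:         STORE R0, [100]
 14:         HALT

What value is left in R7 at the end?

R4=2
R0=1
R2=5
R7=100
R0=M[100]=-4
R4=2+(-4)=-2
R0=(-4)&127=124
R4=(-2)+124=122
R7=100+4=104
R2=5-1=4
CMP R2, 2  (cmp 4,2)
JGT top: taken
R0=M[104]=27
R4=122+27=149
R0=27&127=27
R4=149+27=176
R7=104+4=108
R2=4-1=3
CMP R2, 2  (cmp 3,2)
JGT top: taken
R0=M[108]=27
R4=176+27=203
R0=27&127=27
R4=203+27=230
R7=108+4=112
R2=3-1=2
CMP R2, 2  (cmp 2,2)
JGT top: not taken
STORE R0, [100] → M[100]=27
halt.

112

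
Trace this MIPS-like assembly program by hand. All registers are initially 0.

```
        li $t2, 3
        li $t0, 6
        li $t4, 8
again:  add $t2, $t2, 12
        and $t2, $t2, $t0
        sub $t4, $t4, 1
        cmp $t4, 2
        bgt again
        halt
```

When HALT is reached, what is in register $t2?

2

li $t2, 3 → $t2=3
li $t0, 6 → $t0=6
li $t4, 8 → $t4=8
add $t2, $t2, 12 → $t2=3+12=15
and $t2, $t2, $t0 → $t2=15&6=6
sub $t4, $t4, 1 → $t4=8-1=7
cmp $t4, 2  (cmp 7,2)
bgt again: taken
add $t2, $t2, 12 → $t2=6+12=18
and $t2, $t2, $t0 → $t2=18&6=2
sub $t4, $t4, 1 → $t4=7-1=6
cmp $t4, 2  (cmp 6,2)
bgt again: taken
add $t2, $t2, 12 → $t2=2+12=14
and $t2, $t2, $t0 → $t2=14&6=6
sub $t4, $t4, 1 → $t4=6-1=5
cmp $t4, 2  (cmp 5,2)
bgt again: taken
add $t2, $t2, 12 → $t2=6+12=18
and $t2, $t2, $t0 → $t2=18&6=2
sub $t4, $t4, 1 → $t4=5-1=4
cmp $t4, 2  (cmp 4,2)
bgt again: taken
add $t2, $t2, 12 → $t2=2+12=14
and $t2, $t2, $t0 → $t2=14&6=6
sub $t4, $t4, 1 → $t4=4-1=3
cmp $t4, 2  (cmp 3,2)
bgt again: taken
add $t2, $t2, 12 → $t2=6+12=18
and $t2, $t2, $t0 → $t2=18&6=2
sub $t4, $t4, 1 → $t4=3-1=2
cmp $t4, 2  (cmp 2,2)
bgt again: not taken
halt.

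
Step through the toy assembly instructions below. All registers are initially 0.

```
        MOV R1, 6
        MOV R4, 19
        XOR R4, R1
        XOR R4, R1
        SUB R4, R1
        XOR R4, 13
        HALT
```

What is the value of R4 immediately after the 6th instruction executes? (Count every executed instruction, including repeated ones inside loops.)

R1=6
R4=19
R4=19^6=21
R4=21^6=19
R4=19-6=13
R4=13^13=0
After step 6: R4 = 0.

0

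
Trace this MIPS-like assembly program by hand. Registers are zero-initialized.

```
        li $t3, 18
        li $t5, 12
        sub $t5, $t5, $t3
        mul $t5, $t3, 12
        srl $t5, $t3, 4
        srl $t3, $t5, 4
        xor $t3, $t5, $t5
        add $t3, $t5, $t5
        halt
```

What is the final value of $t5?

1

$t3=18
$t5=12
$t5=12-18=-6
$t5=18*12=216
$t5=18>>4=1
$t3=1>>4=0
$t3=1^1=0
$t3=1+1=2
halt.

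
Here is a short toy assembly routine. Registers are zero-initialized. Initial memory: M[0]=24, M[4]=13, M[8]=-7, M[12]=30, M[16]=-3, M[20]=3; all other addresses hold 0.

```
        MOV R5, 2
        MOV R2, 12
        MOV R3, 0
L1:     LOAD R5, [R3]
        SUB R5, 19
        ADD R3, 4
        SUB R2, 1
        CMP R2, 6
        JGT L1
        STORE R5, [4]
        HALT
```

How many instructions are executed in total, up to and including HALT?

R5=2
R2=12
R3=0
R5=M[0]=24
R5=24-19=5
R3=0+4=4
R2=12-1=11
CMP R2, 6  (cmp 11,6)
JGT L1: taken
R5=M[4]=13
R5=13-19=-6
R3=4+4=8
R2=11-1=10
CMP R2, 6  (cmp 10,6)
JGT L1: taken
R5=M[8]=-7
R5=(-7)-19=-26
R3=8+4=12
R2=10-1=9
CMP R2, 6  (cmp 9,6)
JGT L1: taken
R5=M[12]=30
R5=30-19=11
R3=12+4=16
R2=9-1=8
CMP R2, 6  (cmp 8,6)
JGT L1: taken
R5=M[16]=-3
R5=(-3)-19=-22
R3=16+4=20
R2=8-1=7
CMP R2, 6  (cmp 7,6)
JGT L1: taken
R5=M[20]=3
R5=3-19=-16
R3=20+4=24
R2=7-1=6
CMP R2, 6  (cmp 6,6)
JGT L1: not taken
STORE R5, [4] → M[4]=-16
halt.
Total executed instructions: 41.

41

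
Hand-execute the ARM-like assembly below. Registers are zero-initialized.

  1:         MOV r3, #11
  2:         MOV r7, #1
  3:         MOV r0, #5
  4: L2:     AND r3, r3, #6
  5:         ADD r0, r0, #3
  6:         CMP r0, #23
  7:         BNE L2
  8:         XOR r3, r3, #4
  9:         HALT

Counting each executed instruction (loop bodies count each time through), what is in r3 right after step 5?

2

r3=11
r7=1
r0=5
r3=11&6=2
r0=5+3=8
After step 5: r3 = 2.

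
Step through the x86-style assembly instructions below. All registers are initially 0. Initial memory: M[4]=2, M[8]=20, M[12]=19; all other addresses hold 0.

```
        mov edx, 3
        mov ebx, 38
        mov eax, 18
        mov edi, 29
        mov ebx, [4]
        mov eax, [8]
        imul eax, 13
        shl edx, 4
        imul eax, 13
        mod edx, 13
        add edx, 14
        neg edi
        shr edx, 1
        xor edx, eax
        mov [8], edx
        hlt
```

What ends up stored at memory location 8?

3391

mov edx, 3 → edx=3
mov ebx, 38 → ebx=38
mov eax, 18 → eax=18
mov edi, 29 → edi=29
mov ebx, [4] → ebx=M[4]=2
mov eax, [8] → eax=M[8]=20
imul eax, 13 → eax=20*13=260
shl edx, 4 → edx=3<<4=48
imul eax, 13 → eax=260*13=3380
mod edx, 13 → edx=48%13=9
add edx, 14 → edx=9+14=23
neg edi → edi=-(29)=-29
shr edx, 1 → edx=23>>1=11
xor edx, eax → edx=11^3380=3391
mov [8], edx → M[8]=3391
halt.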